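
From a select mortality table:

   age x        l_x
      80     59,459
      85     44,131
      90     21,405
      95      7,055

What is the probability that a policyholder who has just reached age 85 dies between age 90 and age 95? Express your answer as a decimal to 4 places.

This is the probability of reaching 90 but not 95, conditional on being alive at 85: (l_90 − l_95) / l_85.
= (21,405 − 7,055) / 44,131 = 14,350 / 44,131 = 0.325168.

0.3252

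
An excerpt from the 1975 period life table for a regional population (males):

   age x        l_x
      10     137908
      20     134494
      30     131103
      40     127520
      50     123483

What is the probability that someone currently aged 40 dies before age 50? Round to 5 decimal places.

0.03166

P(die before 50 | alive at 40) = 1 − l_50/l_40 = 1 − 123483/127520 = (4037)/127520 = 0.031658.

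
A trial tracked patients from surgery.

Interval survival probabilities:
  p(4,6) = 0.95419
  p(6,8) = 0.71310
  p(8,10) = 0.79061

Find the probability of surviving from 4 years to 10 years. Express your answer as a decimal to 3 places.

0.538

P(survive 4→10) = 0.95419 × 0.71310 × 0.79061.
= 0.537957.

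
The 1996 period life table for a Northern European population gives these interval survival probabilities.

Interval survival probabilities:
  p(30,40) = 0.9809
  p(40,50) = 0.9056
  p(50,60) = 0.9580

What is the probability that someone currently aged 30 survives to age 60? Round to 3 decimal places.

0.851

P(survive 30→60) = 0.9809 × 0.9056 × 0.9580.
= 0.850994.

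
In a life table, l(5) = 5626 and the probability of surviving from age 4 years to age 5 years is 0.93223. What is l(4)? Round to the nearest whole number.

l(4) = l(5) / p = 5626 / 0.93223 = 6035.

6035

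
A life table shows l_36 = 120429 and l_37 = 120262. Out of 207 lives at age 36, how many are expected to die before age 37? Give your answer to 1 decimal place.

0.3

The relevant probability is 1 − 120262/120429 = 0.001387.
Expected number = 207 × 0.001387 = 0.3.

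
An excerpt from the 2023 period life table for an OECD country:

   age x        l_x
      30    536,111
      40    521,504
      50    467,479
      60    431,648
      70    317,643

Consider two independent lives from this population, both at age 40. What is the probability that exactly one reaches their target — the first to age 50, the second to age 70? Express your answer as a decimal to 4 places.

0.4135

p₁ = l_50/l_40 = 467,479/521,504 = 0.896405; p₂ = l_70/l_40 = 317,643/521,504 = 0.609090.
P(exactly one) = p₁(1−p₂) + (1−p₁)p₂ = 0.350414 + 0.063099 = 0.413512.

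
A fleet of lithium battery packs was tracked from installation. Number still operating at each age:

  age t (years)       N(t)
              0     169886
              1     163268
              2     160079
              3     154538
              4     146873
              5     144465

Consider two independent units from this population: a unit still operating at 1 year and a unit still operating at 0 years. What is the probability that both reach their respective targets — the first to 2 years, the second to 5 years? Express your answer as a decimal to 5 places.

0.83375

p₁ = N(2)/N(1) = 160079/163268 = 0.980468; p₂ = N(5)/N(0) = 144465/169886 = 0.850364.
P(both) = p₁ × p₂ = 0.980468 × 0.850364 = 0.833755.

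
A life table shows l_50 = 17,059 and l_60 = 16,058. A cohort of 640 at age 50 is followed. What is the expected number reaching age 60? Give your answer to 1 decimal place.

The relevant probability is 16,058/17,059 = 0.941321.
Expected number = 640 × 0.941321 = 602.4.

602.4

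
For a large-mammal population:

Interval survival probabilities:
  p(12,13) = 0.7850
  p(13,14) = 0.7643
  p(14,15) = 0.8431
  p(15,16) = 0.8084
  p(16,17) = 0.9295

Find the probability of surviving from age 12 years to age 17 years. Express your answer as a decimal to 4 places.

0.3801

The overall survival probability is 0.7850 × 0.7643 × 0.8431 × 0.8084 × 0.9295.
= 0.380092.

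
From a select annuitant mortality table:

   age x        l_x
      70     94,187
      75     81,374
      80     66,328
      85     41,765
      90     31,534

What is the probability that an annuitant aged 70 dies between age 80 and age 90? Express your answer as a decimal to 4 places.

0.3694

We want 10|10q70 = (l_80 − l_90)/l_70.
This is the probability of reaching 80 but not 90, conditional on being alive at 70: (l_80 − l_90) / l_70.
= (66,328 − 31,534) / 94,187 = 34,794 / 94,187 = 0.369414.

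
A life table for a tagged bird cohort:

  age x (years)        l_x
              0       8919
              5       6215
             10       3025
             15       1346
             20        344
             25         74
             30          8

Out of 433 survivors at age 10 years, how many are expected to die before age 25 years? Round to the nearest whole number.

422

The relevant probability is 1 − 74/3025 = 0.975537.
Expected number = 433 × 0.975537 = 422.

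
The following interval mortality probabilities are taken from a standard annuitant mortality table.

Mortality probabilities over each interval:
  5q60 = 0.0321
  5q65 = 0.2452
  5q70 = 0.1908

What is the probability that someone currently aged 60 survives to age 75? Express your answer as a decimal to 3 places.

0.591

15p60 = (1 − 0.0321) × (1 − 0.2452) × (1 − 0.1908).
= 0.9679 × 0.7548 × 0.8092 = 0.591178.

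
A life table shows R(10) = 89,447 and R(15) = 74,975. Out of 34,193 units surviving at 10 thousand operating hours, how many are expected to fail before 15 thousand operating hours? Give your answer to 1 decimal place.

5532.2

The relevant probability is 1 − 74,975/89,447 = 0.161794.
Expected number = 34,193 × 0.161794 = 5532.2.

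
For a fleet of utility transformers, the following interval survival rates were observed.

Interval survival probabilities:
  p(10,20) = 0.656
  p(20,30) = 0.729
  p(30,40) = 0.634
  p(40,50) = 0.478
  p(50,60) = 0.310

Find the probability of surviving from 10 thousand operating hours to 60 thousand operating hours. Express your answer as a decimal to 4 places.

Survival from 10 to 60 is the product of surviving each interval: 0.656 × 0.729 × 0.634 × 0.478 × 0.310.
= 0.044927.

0.0449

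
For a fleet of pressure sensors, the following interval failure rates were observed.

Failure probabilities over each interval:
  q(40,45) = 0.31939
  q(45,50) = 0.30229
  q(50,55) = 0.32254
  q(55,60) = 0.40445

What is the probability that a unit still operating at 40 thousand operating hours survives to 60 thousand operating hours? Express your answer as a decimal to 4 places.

0.1916

Chaining the interval survival probabilities: (1 − 0.31939) × (1 − 0.30229) × (1 − 0.32254) × (1 − 0.40445).
= 0.68061 × 0.69771 × 0.67746 × 0.59555 = 0.191591.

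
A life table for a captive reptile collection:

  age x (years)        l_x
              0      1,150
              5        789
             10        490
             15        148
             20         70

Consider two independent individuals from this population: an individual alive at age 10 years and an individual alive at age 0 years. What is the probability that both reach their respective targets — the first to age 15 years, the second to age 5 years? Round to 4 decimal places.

p₁ = l_15/l_10 = 148/490 = 0.302041; p₂ = l_5/l_0 = 789/1,150 = 0.686087.
P(both) = p₁ × p₂ = 0.302041 × 0.686087 = 0.207226.

0.2072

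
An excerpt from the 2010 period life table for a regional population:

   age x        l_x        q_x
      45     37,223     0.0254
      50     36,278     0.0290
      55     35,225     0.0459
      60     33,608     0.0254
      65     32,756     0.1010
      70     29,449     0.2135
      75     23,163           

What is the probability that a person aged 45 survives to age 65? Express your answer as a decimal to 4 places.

0.8800

The conditional survival probability is l_65/l_45 = 32,756/37,223 = 0.879994.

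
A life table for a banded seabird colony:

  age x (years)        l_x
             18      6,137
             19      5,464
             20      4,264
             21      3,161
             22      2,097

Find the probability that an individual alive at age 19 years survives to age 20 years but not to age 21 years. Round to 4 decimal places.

0.2019

This is the probability of reaching 20 but not 21, conditional on being alive at 19: (l_20 − l_21) / l_19.
= (4,264 − 3,161) / 5,464 = 1,103 / 5,464 = 0.201867.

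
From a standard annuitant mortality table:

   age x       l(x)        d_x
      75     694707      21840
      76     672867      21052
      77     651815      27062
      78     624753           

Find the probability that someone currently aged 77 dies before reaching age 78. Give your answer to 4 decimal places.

0.0415

P(die before 78 | alive at 77) = 1 − l(78)/l(77) = 1 − 624753/651815 = (27062)/651815 = 0.041518.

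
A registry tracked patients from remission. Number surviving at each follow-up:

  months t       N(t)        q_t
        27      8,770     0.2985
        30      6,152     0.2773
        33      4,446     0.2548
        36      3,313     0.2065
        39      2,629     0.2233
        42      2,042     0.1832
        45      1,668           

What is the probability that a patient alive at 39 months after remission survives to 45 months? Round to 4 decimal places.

0.6345

The conditional survival probability is N(45)/N(39) = 1,668/2,629 = 0.634462.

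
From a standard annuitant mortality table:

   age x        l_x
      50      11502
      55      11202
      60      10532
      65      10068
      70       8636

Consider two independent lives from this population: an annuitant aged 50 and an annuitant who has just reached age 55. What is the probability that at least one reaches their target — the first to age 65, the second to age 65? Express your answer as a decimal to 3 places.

0.987

p₁ = l_65/l_50 = 10068/11502 = 0.875326; p₂ = l_65/l_55 = 10068/11202 = 0.898768.
P(at least one) = 1 − (1−p₁)(1−p₂) = 1 − 0.124674 × 0.101232 = 0.987379.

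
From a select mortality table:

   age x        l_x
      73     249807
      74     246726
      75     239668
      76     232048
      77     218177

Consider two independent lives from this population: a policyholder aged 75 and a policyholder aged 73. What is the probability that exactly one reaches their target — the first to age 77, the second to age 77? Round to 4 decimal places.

0.1936

p₁ = l_77/l_75 = 218177/239668 = 0.910330; p₂ = l_77/l_73 = 218177/249807 = 0.873382.
P(exactly one) = p₁(1−p₂) + (1−p₁)p₂ = 0.115264 + 0.078316 = 0.193580.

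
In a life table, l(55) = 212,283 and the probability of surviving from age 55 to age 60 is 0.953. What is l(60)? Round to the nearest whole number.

l(60) = l(55) × p = 212,283 × 0.953 = 202306.

202306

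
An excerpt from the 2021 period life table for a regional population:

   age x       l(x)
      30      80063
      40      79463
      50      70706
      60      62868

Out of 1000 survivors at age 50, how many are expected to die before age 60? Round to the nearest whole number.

111

The relevant probability is 1 − 62868/70706 = 0.110853.
Expected number = 1000 × 0.110853 = 111.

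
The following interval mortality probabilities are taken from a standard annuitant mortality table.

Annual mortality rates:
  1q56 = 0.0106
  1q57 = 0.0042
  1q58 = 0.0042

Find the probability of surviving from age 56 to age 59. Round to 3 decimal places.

0.981

3p56 = (1 − 0.0106) × (1 − 0.0042) × (1 − 0.0042).
= 0.9894 × 0.9958 × 0.9958 = 0.981106.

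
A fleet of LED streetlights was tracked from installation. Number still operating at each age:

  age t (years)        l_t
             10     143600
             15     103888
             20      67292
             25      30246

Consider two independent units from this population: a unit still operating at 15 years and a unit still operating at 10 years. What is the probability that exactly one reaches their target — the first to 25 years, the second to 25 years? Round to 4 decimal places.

p₁ = l_25/l_15 = 30246/103888 = 0.291140; p₂ = l_25/l_10 = 30246/143600 = 0.210627.
P(exactly one) = p₁(1−p₂) + (1−p₁)p₂ = 0.229818 + 0.149305 = 0.379123.

0.3791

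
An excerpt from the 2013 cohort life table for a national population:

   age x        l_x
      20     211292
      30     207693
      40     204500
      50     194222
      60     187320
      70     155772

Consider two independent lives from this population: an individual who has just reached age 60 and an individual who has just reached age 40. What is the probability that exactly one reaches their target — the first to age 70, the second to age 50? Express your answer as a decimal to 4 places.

p₁ = l_70/l_60 = 155772/187320 = 0.831582; p₂ = l_50/l_40 = 194222/204500 = 0.949741.
P(exactly one) = p₁(1−p₂) + (1−p₁)p₂ = 0.041794 + 0.159953 = 0.201748.

0.2017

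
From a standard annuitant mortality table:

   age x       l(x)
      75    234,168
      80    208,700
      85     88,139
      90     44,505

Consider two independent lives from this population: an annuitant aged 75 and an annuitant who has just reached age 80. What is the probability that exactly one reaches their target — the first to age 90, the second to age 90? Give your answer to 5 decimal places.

0.32225

p₁ = l(90)/l(75) = 44,505/234,168 = 0.190056; p₂ = l(90)/l(80) = 44,505/208,700 = 0.213249.
P(exactly one) = p₁(1−p₂) + (1−p₁)p₂ = 0.149527 + 0.172720 = 0.322246.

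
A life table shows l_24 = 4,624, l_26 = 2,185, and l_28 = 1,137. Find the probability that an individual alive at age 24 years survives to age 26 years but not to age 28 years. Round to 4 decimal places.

This is the probability of reaching 26 but not 28, conditional on being alive at 24: (l_26 − l_28) / l_24.
= (2,185 − 1,137) / 4,624 = 1,048 / 4,624 = 0.226644.

0.2266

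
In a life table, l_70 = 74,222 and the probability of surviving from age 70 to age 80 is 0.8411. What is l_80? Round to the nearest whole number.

62428

l_80 = l_70 × p = 74,222 × 0.8411 = 62428.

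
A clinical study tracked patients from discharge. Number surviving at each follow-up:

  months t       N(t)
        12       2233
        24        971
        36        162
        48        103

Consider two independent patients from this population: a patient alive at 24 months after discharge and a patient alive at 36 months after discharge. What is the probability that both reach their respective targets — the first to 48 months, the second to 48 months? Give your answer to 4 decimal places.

0.0674

p₁ = N(48)/N(24) = 103/971 = 0.106076; p₂ = N(48)/N(36) = 103/162 = 0.635802.
P(both) = p₁ × p₂ = 0.106076 × 0.635802 = 0.067443.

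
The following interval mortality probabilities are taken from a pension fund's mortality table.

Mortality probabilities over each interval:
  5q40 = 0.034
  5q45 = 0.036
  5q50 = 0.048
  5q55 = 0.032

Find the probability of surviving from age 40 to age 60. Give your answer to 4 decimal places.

0.8582

20p40 = (1 − 0.034) × (1 − 0.036) × (1 − 0.048) × (1 − 0.032).
= 0.966 × 0.964 × 0.952 × 0.968 = 0.858156.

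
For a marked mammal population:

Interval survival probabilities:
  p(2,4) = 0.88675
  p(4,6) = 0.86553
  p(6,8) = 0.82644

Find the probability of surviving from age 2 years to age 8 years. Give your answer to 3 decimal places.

P(survive 2→8) = 0.88675 × 0.86553 × 0.82644.
= 0.634300.

0.634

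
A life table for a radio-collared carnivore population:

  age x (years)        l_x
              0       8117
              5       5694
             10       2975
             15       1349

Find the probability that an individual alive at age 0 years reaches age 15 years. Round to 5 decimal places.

The conditional survival probability is l_15/l_0 = 1349/8117 = 0.166194.

0.16619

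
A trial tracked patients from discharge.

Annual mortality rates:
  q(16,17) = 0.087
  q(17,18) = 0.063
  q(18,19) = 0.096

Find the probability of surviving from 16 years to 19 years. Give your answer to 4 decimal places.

0.7734

Chaining the interval survival probabilities: (1 − 0.087) × (1 − 0.063) × (1 − 0.096).
= 0.913 × 0.937 × 0.904 = 0.773355.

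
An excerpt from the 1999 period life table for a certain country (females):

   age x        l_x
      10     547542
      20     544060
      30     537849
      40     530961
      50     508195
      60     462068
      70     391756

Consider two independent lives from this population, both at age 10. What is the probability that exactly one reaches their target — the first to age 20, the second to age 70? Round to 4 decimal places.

0.2873

p₁ = l_20/l_10 = 544060/547542 = 0.993641; p₂ = l_70/l_10 = 391756/547542 = 0.715481.
P(exactly one) = p₁(1−p₂) + (1−p₁)p₂ = 0.282710 + 0.004550 = 0.287259.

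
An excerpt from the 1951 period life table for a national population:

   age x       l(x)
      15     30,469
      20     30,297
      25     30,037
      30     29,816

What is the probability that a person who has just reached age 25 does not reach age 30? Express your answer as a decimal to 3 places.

0.007

P(die before 30 | alive at 25) = 1 − l(30)/l(25) = 1 − 29,816/30,037 = (221)/30,037 = 0.007358.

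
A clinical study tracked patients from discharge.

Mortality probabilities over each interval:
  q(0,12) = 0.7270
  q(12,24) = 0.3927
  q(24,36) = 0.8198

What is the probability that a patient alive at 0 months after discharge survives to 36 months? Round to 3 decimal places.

0.030

P(survive 0→36) = (1 − 0.7270) × (1 − 0.3927) × (1 − 0.8198).
= 0.2730 × 0.6073 × 0.1802 = 0.029876.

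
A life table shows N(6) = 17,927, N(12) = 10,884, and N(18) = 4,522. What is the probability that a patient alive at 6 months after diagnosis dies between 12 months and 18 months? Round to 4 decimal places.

This is the probability of reaching 12 but not 18, conditional on being alive at 6: (N(12) − N(18)) / N(6).
= (10,884 − 4,522) / 17,927 = 6,362 / 17,927 = 0.354884.

0.3549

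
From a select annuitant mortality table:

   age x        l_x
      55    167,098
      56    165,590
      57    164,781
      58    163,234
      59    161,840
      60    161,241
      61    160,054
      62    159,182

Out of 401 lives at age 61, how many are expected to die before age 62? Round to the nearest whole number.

2

The relevant probability is 1 − 159,182/160,054 = 0.005448.
Expected number = 401 × 0.005448 = 2.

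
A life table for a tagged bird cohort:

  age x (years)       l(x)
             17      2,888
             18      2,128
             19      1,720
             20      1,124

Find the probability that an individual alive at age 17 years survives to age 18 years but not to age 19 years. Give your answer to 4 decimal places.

This is the probability of reaching 18 but not 19, conditional on being alive at 17: (l(18) − l(19)) / l(17).
= (2,128 − 1,720) / 2,888 = 408 / 2,888 = 0.141274.

0.1413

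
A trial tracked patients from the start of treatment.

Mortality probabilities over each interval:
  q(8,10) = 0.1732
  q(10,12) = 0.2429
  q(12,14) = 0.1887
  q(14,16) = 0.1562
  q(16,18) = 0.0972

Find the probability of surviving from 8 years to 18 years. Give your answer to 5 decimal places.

0.38687

Chaining the interval survival probabilities: (1 − 0.1732) × (1 − 0.2429) × (1 − 0.1887) × (1 − 0.1562) × (1 − 0.0972).
= 0.8268 × 0.7571 × 0.8113 × 0.8438 × 0.9028 = 0.386871.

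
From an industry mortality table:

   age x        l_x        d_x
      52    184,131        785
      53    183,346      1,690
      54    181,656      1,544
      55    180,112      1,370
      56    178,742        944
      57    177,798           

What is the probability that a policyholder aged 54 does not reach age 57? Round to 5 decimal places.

0.02124

P(die before 57 | alive at 54) = 1 − l_57/l_54 = 1 − 177,798/181,656 = (3,858)/181,656 = 0.021238.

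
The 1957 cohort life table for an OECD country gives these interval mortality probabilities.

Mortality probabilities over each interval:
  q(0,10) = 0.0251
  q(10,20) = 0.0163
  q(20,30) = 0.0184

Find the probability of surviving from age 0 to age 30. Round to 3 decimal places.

0.941

P(survive 0→30) = (1 − 0.0251) × (1 − 0.0163) × (1 − 0.0184).
= 0.9749 × 0.9837 × 0.9816 = 0.941363.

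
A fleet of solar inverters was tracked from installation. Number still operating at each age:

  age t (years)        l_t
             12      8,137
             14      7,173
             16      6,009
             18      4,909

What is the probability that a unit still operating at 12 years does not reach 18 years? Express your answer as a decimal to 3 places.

P(fail before 18 | operational at 12) = 1 − l_18/l_12 = 1 − 4,909/8,137 = (3,228)/8,137 = 0.396706.

0.397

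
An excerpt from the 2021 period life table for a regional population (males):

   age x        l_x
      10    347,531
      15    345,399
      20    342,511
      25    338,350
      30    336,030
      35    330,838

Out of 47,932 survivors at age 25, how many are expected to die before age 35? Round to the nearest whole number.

The relevant probability is 1 − 330,838/338,350 = 0.022202.
Expected number = 47,932 × 0.022202 = 1064.

1064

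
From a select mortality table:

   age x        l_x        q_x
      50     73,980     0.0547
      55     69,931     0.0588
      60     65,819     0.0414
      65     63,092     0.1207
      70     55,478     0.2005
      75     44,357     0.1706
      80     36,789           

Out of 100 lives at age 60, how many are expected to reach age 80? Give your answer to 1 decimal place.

The relevant probability is 36,789/65,819 = 0.558942.
Expected number = 100 × 0.558942 = 55.9.

55.9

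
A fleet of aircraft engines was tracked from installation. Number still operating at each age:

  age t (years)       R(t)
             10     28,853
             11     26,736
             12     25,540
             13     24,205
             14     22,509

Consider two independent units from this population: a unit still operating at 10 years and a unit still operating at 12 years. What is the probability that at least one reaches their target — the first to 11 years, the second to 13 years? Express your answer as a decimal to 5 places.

0.99616

p₁ = R(11)/R(10) = 26,736/28,853 = 0.926628; p₂ = R(13)/R(12) = 24,205/25,540 = 0.947729.
P(at least one) = 1 − (1−p₁)(1−p₂) = 1 − 0.073372 × 0.052271 = 0.996165.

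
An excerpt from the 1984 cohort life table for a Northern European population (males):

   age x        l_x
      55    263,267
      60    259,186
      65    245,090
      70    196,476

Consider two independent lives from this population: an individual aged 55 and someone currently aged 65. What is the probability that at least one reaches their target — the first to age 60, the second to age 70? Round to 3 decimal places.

0.997

p₁ = l_60/l_55 = 259,186/263,267 = 0.984499; p₂ = l_70/l_65 = 196,476/245,090 = 0.801648.
P(at least one) = 1 − (1−p₁)(1−p₂) = 1 − 0.015501 × 0.198352 = 0.996925.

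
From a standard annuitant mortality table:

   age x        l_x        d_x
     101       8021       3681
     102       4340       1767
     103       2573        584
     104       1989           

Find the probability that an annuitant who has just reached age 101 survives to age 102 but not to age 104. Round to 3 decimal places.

0.293

We want 1|2q101 = (l_102 − l_104)/l_101.
This is the probability of reaching 102 but not 104, conditional on being alive at 101: (l_102 − l_104) / l_101.
= (4340 − 1989) / 8021 = 2351 / 8021 = 0.293106.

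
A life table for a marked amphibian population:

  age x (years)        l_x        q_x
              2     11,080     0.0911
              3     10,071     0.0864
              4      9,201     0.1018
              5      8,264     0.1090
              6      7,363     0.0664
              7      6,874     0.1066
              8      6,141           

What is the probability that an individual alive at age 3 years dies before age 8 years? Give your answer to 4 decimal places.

0.3902

P(die before 8 | alive at 3) = 1 − l_8/l_3 = 1 − 6,141/10,071 = (3,930)/10,071 = 0.390229.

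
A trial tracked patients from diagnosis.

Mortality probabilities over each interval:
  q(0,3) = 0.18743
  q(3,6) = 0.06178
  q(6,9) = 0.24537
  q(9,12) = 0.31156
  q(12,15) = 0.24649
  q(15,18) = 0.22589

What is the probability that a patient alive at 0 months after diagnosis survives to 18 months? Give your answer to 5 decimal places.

Survival from 0 to 18 is the product of surviving each interval: (1 − 0.18743) × (1 − 0.06178) × (1 − 0.24537) × (1 − 0.31156) × (1 − 0.24649) × (1 − 0.22589).
= 0.81257 × 0.93822 × 0.75463 × 0.68844 × 0.75351 × 0.77411 = 0.231024.

0.23102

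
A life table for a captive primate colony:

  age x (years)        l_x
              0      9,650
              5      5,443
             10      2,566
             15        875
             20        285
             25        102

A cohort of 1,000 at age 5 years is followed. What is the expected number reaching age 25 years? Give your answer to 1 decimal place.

18.7

The relevant probability is 102/5,443 = 0.018740.
Expected number = 1,000 × 0.018740 = 18.7.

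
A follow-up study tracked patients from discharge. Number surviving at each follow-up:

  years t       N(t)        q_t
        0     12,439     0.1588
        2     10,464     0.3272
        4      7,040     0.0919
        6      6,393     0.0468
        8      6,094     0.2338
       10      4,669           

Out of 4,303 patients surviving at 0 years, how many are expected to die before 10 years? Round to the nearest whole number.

The relevant probability is 1 − 4,669/12,439 = 0.624648.
Expected number = 4,303 × 0.624648 = 2688.

2688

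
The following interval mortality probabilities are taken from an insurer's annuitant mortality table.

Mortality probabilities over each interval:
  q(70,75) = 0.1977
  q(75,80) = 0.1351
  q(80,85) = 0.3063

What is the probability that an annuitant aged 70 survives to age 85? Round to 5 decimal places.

The overall survival probability is (1 − 0.1977) × (1 − 0.1351) × (1 − 0.3063).
= 0.8023 × 0.8649 × 0.6937 = 0.481365.

0.48136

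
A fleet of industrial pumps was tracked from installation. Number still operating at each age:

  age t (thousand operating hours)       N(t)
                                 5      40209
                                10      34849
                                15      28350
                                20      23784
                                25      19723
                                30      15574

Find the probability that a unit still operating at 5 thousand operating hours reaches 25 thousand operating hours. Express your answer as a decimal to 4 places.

The conditional survival probability is N(25)/N(5) = 19723/40209 = 0.490512.

0.4905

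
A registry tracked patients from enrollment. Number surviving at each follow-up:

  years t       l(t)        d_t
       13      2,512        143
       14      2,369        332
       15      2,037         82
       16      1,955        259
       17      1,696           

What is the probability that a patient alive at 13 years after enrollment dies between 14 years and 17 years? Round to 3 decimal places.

0.268

This is the probability of reaching 14 but not 17, conditional on being alive at 13: (l(14) − l(17)) / l(13).
= (2,369 − 1,696) / 2,512 = 673 / 2,512 = 0.267914.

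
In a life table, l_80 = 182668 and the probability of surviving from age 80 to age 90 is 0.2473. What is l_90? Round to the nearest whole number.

45174

l_90 = l_80 × p = 182668 × 0.2473 = 45174.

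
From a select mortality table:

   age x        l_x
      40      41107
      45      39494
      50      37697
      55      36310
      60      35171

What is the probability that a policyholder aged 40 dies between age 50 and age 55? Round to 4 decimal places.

0.0337

We want 10|5q40 = (l_50 − l_55)/l_40.
This is the probability of reaching 50 but not 55, conditional on being alive at 40: (l_50 − l_55) / l_40.
= (37697 − 36310) / 41107 = 1387 / 41107 = 0.033741.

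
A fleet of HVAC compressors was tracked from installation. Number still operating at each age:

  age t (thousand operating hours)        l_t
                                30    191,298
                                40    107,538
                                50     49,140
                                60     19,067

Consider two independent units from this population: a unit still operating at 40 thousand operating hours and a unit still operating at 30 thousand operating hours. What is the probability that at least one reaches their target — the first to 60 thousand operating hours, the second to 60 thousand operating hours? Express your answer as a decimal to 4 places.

0.2593

p₁ = l_60/l_40 = 19,067/107,538 = 0.177305; p₂ = l_60/l_30 = 19,067/191,298 = 0.099672.
P(at least one) = 1 − (1−p₁)(1−p₂) = 1 − 0.822695 × 0.900328 = 0.259305.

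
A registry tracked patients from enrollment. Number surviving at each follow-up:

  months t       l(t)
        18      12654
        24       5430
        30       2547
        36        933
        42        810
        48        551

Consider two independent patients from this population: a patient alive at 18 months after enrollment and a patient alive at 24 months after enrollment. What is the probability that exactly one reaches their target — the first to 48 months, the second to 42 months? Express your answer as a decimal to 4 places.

0.1797

p₁ = l(48)/l(18) = 551/12654 = 0.043544; p₂ = l(42)/l(24) = 810/5430 = 0.149171.
P(exactly one) = p₁(1−p₂) + (1−p₁)p₂ = 0.037048 + 0.142675 = 0.179724.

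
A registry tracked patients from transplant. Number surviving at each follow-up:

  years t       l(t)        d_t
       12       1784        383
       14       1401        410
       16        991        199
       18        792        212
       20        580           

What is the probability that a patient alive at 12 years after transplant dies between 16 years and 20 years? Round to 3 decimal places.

0.230

This is the probability of reaching 16 but not 20, conditional on being alive at 12: (l(16) − l(20)) / l(12).
= (991 − 580) / 1784 = 411 / 1784 = 0.230381.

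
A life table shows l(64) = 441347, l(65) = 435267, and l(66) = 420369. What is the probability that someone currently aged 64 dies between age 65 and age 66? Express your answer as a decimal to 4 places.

This is the probability of reaching 65 but not 66, conditional on being alive at 64: (l(65) − l(66)) / l(64).
= (435267 − 420369) / 441347 = 14898 / 441347 = 0.033756.

0.0338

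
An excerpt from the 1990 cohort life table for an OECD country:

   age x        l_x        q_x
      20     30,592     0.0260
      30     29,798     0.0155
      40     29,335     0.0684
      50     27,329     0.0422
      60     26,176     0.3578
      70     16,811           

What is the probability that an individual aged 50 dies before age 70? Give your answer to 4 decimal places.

P(die before 70 | alive at 50) = 1 − l_70/l_50 = 1 − 16,811/27,329 = (10,518)/27,329 = 0.384866.

0.3849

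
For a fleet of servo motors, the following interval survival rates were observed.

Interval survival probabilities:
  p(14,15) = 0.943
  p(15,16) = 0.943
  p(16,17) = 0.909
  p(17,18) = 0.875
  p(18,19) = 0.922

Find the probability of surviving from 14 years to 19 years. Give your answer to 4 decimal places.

P(survive 14→19) = 0.943 × 0.943 × 0.909 × 0.875 × 0.922.
= 0.652118.

0.6521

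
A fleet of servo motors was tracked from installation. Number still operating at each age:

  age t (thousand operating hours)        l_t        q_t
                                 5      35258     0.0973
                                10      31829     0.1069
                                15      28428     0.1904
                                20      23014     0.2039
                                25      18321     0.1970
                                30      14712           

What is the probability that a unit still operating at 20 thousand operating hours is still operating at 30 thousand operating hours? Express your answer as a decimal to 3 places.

0.639

The conditional survival probability is l_30/l_20 = 14712/23014 = 0.639263.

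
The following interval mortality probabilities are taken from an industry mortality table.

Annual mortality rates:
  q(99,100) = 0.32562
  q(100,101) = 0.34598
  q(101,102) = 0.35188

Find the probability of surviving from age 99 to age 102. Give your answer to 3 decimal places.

Survival from 99 to 102 is the product of surviving each interval: (1 − 0.32562) × (1 − 0.34598) × (1 − 0.35188).
= 0.67438 × 0.65402 × 0.64812 = 0.285859.

0.286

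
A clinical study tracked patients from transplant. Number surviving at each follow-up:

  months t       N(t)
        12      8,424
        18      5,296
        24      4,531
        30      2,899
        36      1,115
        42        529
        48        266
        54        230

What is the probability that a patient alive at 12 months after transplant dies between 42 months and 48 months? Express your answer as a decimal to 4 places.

0.0312

This is the probability of reaching 42 but not 48, conditional on being alive at 12: (N(42) − N(48)) / N(12).
= (529 − 266) / 8,424 = 263 / 8,424 = 0.031220.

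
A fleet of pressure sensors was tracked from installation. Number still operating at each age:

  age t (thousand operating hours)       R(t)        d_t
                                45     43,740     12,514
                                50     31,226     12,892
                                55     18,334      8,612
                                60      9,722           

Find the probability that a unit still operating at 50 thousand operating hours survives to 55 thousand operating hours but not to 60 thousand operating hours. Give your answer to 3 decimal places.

This is the probability of reaching 55 but not 60, conditional on being operational at 50: (R(55) − R(60)) / R(50).
= (18,334 − 9,722) / 31,226 = 8,612 / 31,226 = 0.275796.

0.276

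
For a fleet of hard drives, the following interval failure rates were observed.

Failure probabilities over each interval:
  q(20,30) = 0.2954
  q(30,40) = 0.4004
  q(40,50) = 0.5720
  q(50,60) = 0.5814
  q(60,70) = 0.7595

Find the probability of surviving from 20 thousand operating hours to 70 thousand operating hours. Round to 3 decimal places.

Chaining the interval survival probabilities: (1 − 0.2954) × (1 − 0.4004) × (1 − 0.5720) × (1 − 0.5814) × (1 − 0.7595).
= 0.7046 × 0.5996 × 0.4280 × 0.4186 × 0.2405 = 0.018204.

0.018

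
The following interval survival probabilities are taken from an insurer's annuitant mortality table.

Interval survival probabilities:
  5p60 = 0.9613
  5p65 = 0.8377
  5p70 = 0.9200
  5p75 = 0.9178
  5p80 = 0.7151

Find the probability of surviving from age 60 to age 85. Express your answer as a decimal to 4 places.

0.4862

25p60 = 0.9613 × 0.8377 × 0.9200 × 0.9178 × 0.7151.
= 0.486239.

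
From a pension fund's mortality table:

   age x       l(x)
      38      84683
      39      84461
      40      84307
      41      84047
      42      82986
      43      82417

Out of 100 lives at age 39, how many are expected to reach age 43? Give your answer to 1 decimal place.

97.6

The relevant probability is 82417/84461 = 0.975799.
Expected number = 100 × 0.975799 = 97.6.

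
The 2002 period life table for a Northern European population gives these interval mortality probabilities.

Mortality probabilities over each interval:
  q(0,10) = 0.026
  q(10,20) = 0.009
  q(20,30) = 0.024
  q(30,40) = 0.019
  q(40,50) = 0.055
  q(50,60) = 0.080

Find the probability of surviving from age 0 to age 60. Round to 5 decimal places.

0.80347

P(survive 0→60) = (1 − 0.026) × (1 − 0.009) × (1 − 0.024) × (1 − 0.019) × (1 − 0.055) × (1 − 0.080).
= 0.974 × 0.991 × 0.976 × 0.981 × 0.945 × 0.920 = 0.803473.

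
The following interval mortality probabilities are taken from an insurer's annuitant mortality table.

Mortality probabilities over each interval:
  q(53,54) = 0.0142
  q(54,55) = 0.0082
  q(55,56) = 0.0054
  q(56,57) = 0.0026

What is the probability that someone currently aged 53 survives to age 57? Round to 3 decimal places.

0.970

Chaining the interval survival probabilities: (1 − 0.0142) × (1 − 0.0082) × (1 − 0.0054) × (1 − 0.0026).
= 0.9858 × 0.9918 × 0.9946 × 0.9974 = 0.969908.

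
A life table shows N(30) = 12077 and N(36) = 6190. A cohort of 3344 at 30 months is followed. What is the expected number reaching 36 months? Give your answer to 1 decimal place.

The relevant probability is 6190/12077 = 0.512545.
Expected number = 3344 × 0.512545 = 1713.9.

1713.9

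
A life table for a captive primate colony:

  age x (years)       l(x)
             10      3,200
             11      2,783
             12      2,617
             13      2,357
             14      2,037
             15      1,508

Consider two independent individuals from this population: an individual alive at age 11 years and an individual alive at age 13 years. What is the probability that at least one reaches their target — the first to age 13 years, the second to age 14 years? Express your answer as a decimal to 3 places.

0.979

p₁ = l(13)/l(11) = 2,357/2,783 = 0.846928; p₂ = l(14)/l(13) = 2,037/2,357 = 0.864234.
P(at least one) = 1 − (1−p₁)(1−p₂) = 1 − 0.153072 × 0.135766 = 0.979218.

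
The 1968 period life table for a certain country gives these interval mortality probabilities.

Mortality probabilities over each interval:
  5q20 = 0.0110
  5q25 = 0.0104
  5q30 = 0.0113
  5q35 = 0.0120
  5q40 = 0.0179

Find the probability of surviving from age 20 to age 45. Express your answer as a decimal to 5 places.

0.93893

The overall survival probability is (1 − 0.0110) × (1 − 0.0104) × (1 − 0.0113) × (1 − 0.0120) × (1 − 0.0179).
= 0.9890 × 0.9896 × 0.9887 × 0.9880 × 0.9821 = 0.938930.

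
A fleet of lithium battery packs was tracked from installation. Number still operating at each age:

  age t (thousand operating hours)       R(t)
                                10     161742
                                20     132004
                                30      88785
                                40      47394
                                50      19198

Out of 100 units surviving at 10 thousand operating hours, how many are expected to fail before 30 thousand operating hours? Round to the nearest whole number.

45

The relevant probability is 1 − 88785/161742 = 0.451070.
Expected number = 100 × 0.451070 = 45.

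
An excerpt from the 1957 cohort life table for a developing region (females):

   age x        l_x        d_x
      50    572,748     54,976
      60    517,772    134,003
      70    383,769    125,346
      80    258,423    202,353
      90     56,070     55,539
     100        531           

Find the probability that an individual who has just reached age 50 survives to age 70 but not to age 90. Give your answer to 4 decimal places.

0.5722

We want 20|20q50 = (l_70 − l_90)/l_50.
This is the probability of reaching 70 but not 90, conditional on being alive at 50: (l_70 − l_90) / l_50.
= (383,769 − 56,070) / 572,748 = 327,699 / 572,748 = 0.572152.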